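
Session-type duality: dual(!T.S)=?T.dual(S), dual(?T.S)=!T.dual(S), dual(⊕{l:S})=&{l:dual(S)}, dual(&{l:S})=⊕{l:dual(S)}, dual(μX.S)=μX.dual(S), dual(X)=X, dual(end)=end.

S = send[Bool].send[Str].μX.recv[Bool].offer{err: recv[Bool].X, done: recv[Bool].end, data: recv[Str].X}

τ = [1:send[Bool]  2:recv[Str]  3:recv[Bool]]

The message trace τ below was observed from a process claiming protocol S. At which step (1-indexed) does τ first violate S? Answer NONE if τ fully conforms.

2

step 1: send[Bool]  ok  residual = send[Str].μX.…
step 2: got recv[Str], protocol expects send[Str]  ✗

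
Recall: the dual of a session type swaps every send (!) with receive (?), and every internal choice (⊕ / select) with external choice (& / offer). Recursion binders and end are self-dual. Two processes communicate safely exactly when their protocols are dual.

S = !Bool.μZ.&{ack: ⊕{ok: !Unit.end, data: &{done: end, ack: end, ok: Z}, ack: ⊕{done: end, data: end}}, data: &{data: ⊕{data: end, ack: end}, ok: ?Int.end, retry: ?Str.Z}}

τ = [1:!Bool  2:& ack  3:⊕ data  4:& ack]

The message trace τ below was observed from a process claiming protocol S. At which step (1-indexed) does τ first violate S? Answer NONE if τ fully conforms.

[1] !Bool  ✓  state: μZ.…
[2] & ack  ✓  state: ⊕{ok: !Unit.end, data: &{done: end, ack: end, ok: μZ.…}, ack: ⊕{done: end, data: end}}
[3] ⊕ data  ✓  state: &{done: end, ack: end, ok: μZ.…}
[4] & ack  ✓  state: end
τ conforms to S (length 4)

NONE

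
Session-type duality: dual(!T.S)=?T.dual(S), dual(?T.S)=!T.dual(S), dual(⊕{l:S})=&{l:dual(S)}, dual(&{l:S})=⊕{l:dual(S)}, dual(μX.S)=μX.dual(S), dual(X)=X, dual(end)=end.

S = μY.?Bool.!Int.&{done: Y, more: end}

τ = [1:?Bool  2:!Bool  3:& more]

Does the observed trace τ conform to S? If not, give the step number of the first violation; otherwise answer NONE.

2

[1] ?Bool  ✓  residual = !Int.&{done: μY.…, more: end}
[2] got !Bool, protocol expects !Int  ✗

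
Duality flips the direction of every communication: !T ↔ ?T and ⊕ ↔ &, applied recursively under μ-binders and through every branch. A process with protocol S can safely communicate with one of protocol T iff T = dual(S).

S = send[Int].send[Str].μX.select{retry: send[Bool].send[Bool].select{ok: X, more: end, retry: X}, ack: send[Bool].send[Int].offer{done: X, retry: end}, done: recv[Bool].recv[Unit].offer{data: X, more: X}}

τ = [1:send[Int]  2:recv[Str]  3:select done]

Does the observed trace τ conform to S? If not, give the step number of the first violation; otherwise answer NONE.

step 1: send[Int]  ok  now at send[Str].μX.…
step 2: got recv[Str], protocol expects send[Str]  ✗

2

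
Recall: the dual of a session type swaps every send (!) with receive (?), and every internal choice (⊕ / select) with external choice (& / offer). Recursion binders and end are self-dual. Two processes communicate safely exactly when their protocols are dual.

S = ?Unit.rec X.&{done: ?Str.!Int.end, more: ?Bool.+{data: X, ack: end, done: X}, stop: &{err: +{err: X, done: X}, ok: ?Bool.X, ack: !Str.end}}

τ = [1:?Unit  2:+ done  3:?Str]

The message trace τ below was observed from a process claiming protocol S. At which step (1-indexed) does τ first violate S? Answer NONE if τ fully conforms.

step 1: ?Unit  match  residual = rec X.…
step 2: got + done, protocol expects & done or & more or & stop  ✗

2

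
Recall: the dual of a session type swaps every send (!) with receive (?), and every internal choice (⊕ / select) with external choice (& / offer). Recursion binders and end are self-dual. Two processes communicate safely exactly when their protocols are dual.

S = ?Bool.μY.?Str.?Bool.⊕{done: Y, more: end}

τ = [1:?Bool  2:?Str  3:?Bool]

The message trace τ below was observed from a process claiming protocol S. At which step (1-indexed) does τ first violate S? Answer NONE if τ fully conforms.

NONE

[1] ?Bool  match  state: μY.…
[2] ?Str  match  state: ?Bool.⊕{done: μY.…, more: end}
[3] ?Bool  match  state: ⊕{done: μY.…, more: end}
all 3 steps conform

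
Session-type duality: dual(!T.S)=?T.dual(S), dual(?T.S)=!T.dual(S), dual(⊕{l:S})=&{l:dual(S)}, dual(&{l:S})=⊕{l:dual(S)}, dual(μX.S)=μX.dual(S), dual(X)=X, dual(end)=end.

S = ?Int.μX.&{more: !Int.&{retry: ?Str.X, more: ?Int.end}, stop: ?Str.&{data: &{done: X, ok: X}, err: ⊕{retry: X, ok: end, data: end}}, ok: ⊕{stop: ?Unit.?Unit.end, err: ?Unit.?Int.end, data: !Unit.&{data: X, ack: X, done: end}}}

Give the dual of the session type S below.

?Int ↦ !Int
  μX ↦ μX  (μ self-dual)
    &{more,stop,ok} ↦ ⊕{more,stop,ok}  (offer→select)
      [more]
        !Int ↦ ?Int
          &{retry,more} ↦ ⊕{retry,more}  (offer→select)
            [retry]
              ?Str ↦ !Str
                X self-dual
            [more]
              ?Int ↦ !Int
                end self-dual
      [stop]
        ?Str ↦ !Str
          &{data,err} ↦ ⊕{data,err}  (offer→select)
            [data]
              &{done,ok} ↦ ⊕{done,ok}  (offer→select)
                [done]
                  X self-dual
                [ok]
                  X self-dual
            [err]
              ⊕{retry,ok,data} ↦ &{retry,ok,data}  (select→offer)
                [retry]
                  X self-dual
                [ok]
                  end self-dual
                [data]
                  end self-dual
      [ok]
        ⊕{stop,err,data} ↦ &{stop,err,data}  (select→offer)
          [stop]
            ?Unit ↦ !Unit
              ?Unit ↦ !Unit
                end self-dual
          [err]
            ?Unit ↦ !Unit
              ?Int ↦ !Int
                end self-dual
          [data]
            !Unit ↦ ?Unit
              &{data,ack,done} ↦ ⊕{data,ack,done}  (offer→select)
                [data]
                  X self-dual
                [ack]
                  X self-dual
                [done]
                  end self-dual

!Int.μX.⊕{more: ?Int.⊕{retry: !Str.X, more: !Int.end}, stop: !Str.⊕{data: ⊕{done: X, ok: X}, err: &{retry: X, ok: end, data: end}}, ok: &{stop: !Unit.!Unit.end, err: !Unit.!Int.end, data: ?Unit.⊕{data: X, ack: X, done: end}}}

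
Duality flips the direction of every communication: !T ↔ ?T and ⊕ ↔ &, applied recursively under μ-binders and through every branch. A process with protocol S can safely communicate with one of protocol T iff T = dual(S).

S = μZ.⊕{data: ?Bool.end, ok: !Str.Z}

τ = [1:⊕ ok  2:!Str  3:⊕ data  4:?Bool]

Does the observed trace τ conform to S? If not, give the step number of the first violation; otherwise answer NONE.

@1 ⊕ ok  ✓  residual = !Str.μZ.…
@2 !Str  ✓  residual = μZ.…
@3 ⊕ data  ✓  residual = ?Bool.end
@4 ?Bool  ✓  residual = end
τ conforms to S (length 4)

NONE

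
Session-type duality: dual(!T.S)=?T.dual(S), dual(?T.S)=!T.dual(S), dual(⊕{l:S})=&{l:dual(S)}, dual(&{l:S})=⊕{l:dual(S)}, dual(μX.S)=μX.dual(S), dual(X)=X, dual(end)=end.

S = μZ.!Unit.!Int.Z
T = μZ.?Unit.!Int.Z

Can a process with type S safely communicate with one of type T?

μZ ‖ μZ  match (μ self-dual)
  !Unit ‖ ?Unit  match
    !Int ‖ !Int  ✗ same direction on both sides — not dual

NO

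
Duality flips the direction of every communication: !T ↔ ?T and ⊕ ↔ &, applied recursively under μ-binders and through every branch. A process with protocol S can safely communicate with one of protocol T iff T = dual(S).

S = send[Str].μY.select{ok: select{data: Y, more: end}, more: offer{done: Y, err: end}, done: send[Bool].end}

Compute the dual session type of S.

recv[Str].μY.offer{ok: offer{data: Y, more: end}, more: select{done: Y, err: end}, done: recv[Bool].end}

send[Str] ↦ recv[Str]
  μY ↦ μY  (binder kept)
    select{ok,more,done} ↦ offer{ok,more,done}  (select→offer)
      case ok:
        select{data,more} ↦ offer{data,more}  (select→offer)
          case data:
            Y self-dual
          case more:
            end self-dual
      case more:
        offer{done,err} ↦ select{done,err}  (&→⊕)
          case done:
            Y self-dual
          case err:
            end self-dual
      case done:
        send[Bool] ↦ recv[Bool]
          end self-dual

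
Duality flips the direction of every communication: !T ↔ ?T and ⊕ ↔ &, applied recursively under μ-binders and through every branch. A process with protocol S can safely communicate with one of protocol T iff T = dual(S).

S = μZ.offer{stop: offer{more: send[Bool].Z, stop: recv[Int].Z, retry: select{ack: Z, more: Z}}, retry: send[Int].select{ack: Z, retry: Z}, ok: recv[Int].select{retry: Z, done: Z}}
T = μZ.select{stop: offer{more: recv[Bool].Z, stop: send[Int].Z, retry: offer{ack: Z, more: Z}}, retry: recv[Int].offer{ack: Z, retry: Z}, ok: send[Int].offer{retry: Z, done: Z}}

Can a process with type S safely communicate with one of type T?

NO

μZ vs μZ  match (binder kept)
  offer{stop,retry,ok} vs select{stop,retry,ok}  match same labels
    • stop:
      offer{more,stop,retry} vs offer{more,stop,retry}  ✗ choice polarity not flipped — not dual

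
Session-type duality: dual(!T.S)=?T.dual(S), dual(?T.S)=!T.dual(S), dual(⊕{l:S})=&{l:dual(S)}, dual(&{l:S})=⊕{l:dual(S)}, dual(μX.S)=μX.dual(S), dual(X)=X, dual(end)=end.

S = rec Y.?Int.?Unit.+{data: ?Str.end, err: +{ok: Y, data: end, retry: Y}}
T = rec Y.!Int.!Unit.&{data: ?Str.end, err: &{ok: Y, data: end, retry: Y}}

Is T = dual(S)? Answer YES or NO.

NO

rec Y ‖ rec Y  match (binder kept)
  ?Int ‖ !Int  match
    ?Unit ‖ !Unit  match
      +{data,err} ‖ &{data,err}  match labels match
        [data]
          ?Str ‖ ?Str  ✗ same direction on both sides — not dual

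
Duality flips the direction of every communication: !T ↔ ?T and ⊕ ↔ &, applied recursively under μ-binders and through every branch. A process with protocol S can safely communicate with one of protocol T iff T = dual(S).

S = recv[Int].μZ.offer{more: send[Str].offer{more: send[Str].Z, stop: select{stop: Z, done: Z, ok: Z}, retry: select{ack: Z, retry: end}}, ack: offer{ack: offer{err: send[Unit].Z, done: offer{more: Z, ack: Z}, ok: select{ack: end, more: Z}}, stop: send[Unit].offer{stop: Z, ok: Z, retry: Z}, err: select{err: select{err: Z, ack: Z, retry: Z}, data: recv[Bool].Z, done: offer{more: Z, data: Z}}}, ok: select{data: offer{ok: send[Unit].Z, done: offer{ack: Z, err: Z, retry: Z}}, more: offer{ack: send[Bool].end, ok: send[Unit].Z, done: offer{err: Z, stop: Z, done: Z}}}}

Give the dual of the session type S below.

send[Int].μZ.select{more: recv[Str].select{more: recv[Str].Z, stop: offer{stop: Z, done: Z, ok: Z}, retry: offer{ack: Z, retry: end}}, ack: select{ack: select{err: recv[Unit].Z, done: select{more: Z, ack: Z}, ok: offer{ack: end, more: Z}}, stop: recv[Unit].select{stop: Z, ok: Z, retry: Z}, err: offer{err: offer{err: Z, ack: Z, retry: Z}, data: send[Bool].Z, done: select{more: Z, data: Z}}}, ok: offer{data: select{ok: recv[Unit].Z, done: select{ack: Z, err: Z, retry: Z}}, more: select{ack: recv[Bool].end, ok: recv[Unit].Z, done: select{err: Z, stop: Z, done: Z}}}}

recv[Int] → send[Int]
  μZ → μZ  (μ self-dual)
    offer{more,ack,ok} → select{more,ack,ok}  (&→⊕)
      [more]
        send[Str] → recv[Str]
          offer{more,stop,retry} → select{more,stop,retry}  (&→⊕)
            [more]
              send[Str] → recv[Str]
                dual(Z) = Z
            [stop]
              select{stop,done,ok} → offer{stop,done,ok}  (select→offer)
                [stop]
                  dual(Z) = Z
                [done]
                  dual(Z) = Z
                [ok]
                  dual(Z) = Z
            [retry]
              select{ack,retry} → offer{ack,retry}  (select→offer)
                [ack]
                  dual(Z) = Z
                [retry]
                  dual(end) = end
      [ack]
        offer{ack,stop,err} → select{ack,stop,err}  (&→⊕)
          [ack]
            offer{err,done,ok} → select{err,done,ok}  (&→⊕)
              [err]
                send[Unit] → recv[Unit]
                  dual(Z) = Z
              [done]
                offer{more,ack} → select{more,ack}  (&→⊕)
                  [more]
                    dual(Z) = Z
                  [ack]
                    dual(Z) = Z
              [ok]
                select{ack,more} → offer{ack,more}  (select→offer)
                  [ack]
                    dual(end) = end
                  [more]
                    dual(Z) = Z
          [stop]
            send[Unit] → recv[Unit]
              offer{stop,ok,retry} → select{stop,ok,retry}  (&→⊕)
                [stop]
                  dual(Z) = Z
                [ok]
                  dual(Z) = Z
                [retry]
                  dual(Z) = Z
          [err]
            select{err,data,done} → offer{err,data,done}  (select→offer)
              [err]
                select{err,ack,retry} → offer{err,ack,retry}  (select→offer)
                  [err]
                    dual(Z) = Z
                  [ack]
                    dual(Z) = Z
                  [retry]
                    dual(Z) = Z
              [data]
                recv[Bool] → send[Bool]
                  dual(Z) = Z
              [done]
                offer{more,data} → select{more,data}  (&→⊕)
                  [more]
                    dual(Z) = Z
                  [data]
                    dual(Z) = Z
      [ok]
        select{data,more} → offer{data,more}  (select→offer)
          [data]
            offer{ok,done} → select{ok,done}  (&→⊕)
              [ok]
                send[Unit] → recv[Unit]
                  dual(Z) = Z
              [done]
                offer{ack,err,retry} → select{ack,err,retry}  (&→⊕)
                  [ack]
                    dual(Z) = Z
                  [err]
                    dual(Z) = Z
                  [retry]
                    dual(Z) = Z
          [more]
            offer{ack,ok,done} → select{ack,ok,done}  (&→⊕)
              [ack]
                send[Bool] → recv[Bool]
                  dual(end) = end
              [ok]
                send[Unit] → recv[Unit]
                  dual(Z) = Z
              [done]
                offer{err,stop,done} → select{err,stop,done}  (&→⊕)
                  [err]
                    dual(Z) = Z
                  [stop]
                    dual(Z) = Z
                  [done]
                    dual(Z) = Z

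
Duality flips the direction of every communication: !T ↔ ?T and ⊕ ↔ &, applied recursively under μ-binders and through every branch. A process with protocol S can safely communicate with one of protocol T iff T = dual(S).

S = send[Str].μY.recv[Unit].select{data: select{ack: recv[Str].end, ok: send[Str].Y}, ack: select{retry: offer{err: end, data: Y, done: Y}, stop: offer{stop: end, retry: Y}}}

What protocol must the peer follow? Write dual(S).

send[Str] ↦ recv[Str]
  μY ↦ μY  (μ self-dual)
    recv[Unit] ↦ send[Unit]
      select{data,ack} ↦ offer{data,ack}  (⊕→&)
        [data]
          select{ack,ok} ↦ offer{ack,ok}  (⊕→&)
            [ack]
              recv[Str] ↦ send[Str]
                dual(end) = end
            [ok]
              send[Str] ↦ recv[Str]
                dual(Y) = Y
        [ack]
          select{retry,stop} ↦ offer{retry,stop}  (⊕→&)
            [retry]
              offer{err,data,done} ↦ select{err,data,done}  (offer→select)
                [err]
                  dual(end) = end
                [data]
                  dual(Y) = Y
                [done]
                  dual(Y) = Y
            [stop]
              offer{stop,retry} ↦ select{stop,retry}  (offer→select)
                [stop]
                  dual(end) = end
                [retry]
                  dual(Y) = Y

recv[Str].μY.send[Unit].offer{data: offer{ack: send[Str].end, ok: recv[Str].Y}, ack: offer{retry: select{err: end, data: Y, done: Y}, stop: select{stop: end, retry: Y}}}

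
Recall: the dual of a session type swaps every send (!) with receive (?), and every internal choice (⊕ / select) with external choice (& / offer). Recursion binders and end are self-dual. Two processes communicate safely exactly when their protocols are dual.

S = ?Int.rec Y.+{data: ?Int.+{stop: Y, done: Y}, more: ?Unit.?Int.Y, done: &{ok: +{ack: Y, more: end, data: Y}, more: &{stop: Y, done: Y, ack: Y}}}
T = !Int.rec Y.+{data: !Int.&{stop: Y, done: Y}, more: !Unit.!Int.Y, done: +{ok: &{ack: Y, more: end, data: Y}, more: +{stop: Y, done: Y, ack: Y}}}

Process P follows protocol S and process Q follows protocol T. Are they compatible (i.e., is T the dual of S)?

?Int vs !Int  ok
  rec Y vs rec Y  ok (rec unchanged)
    +{data,more,done} vs +{data,more,done}  ✗ choice polarity not flipped — not dual

NO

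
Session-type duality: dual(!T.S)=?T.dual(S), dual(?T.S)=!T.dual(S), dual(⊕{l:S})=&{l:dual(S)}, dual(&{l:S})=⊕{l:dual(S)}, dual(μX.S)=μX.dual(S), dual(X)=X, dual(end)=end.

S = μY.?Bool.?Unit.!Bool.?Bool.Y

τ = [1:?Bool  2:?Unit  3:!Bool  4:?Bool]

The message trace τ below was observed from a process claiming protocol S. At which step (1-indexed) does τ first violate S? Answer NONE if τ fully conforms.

NONE

@1 ?Bool  match  now at ?Unit.!Bool.?Bool.μY.…
@2 ?Unit  match  now at !Bool.?Bool.μY.…
@3 !Bool  match  now at ?Bool.μY.…
@4 ?Bool  match  now at μY.…
all 4 steps conform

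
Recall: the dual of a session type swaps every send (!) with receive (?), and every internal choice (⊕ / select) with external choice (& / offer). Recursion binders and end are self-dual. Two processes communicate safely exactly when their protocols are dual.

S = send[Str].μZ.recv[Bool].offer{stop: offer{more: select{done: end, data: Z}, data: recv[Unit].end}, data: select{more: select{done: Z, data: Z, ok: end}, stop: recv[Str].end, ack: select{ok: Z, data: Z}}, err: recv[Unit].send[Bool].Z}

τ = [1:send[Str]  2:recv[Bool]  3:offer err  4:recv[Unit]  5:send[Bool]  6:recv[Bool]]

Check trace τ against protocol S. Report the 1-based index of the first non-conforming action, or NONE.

NONE

@1 send[Str]  ✓  cont: μZ.…
@2 recv[Bool]  ✓  cont: offer{stop: offer{more: select{done: end, data: μZ.…}, data: recv[Unit].end}, data: select{more: select{done: μZ.…, data: μZ.…, ok: end}, stop: recv[Str].end, ack: select{ok: μZ.…, data: μZ.…}}, err: recv[Unit].send[Bool].μZ.…}
@3 offer err  ✓  cont: recv[Unit].send[Bool].μZ.…
@4 recv[Unit]  ✓  cont: send[Bool].μZ.…
@5 send[Bool]  ✓  cont: μZ.…
@6 recv[Bool]  ✓  cont: offer{stop: offer{more: select{done: end, data: μZ.…}, data: recv[Unit].end}, data: select{more: select{done: μZ.…, data: μZ.…, ok: end}, stop: recv[Str].end, ack: select{ok: μZ.…, data: μZ.…}}, err: recv[Unit].send[Bool].μZ.…}
all 6 steps conform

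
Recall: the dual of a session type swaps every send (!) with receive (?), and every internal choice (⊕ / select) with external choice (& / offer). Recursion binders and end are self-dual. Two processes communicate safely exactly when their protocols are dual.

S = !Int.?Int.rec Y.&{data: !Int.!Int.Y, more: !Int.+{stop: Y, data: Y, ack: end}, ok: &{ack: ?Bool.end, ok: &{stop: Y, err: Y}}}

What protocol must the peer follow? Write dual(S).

?Int.!Int.rec Y.+{data: ?Int.?Int.Y, more: ?Int.&{stop: Y, data: Y, ack: end}, ok: +{ack: !Bool.end, ok: +{stop: Y, err: Y}}}

!Int → ?Int
  ?Int → !Int
    rec Y → rec Y  (rec unchanged)
      &{data,more,ok} → +{data,more,ok}  (&→⊕)
        case data:
          !Int → ?Int
            !Int → ?Int
              Y ↦ Y
        case more:
          !Int → ?Int
            +{stop,data,ack} → &{stop,data,ack}  (⊕→&)
              case stop:
                Y ↦ Y
              case data:
                Y ↦ Y
              case ack:
                end ↦ end
        case ok:
          &{ack,ok} → +{ack,ok}  (&→⊕)
            case ack:
              ?Bool → !Bool
                end ↦ end
            case ok:
              &{stop,err} → +{stop,err}  (&→⊕)
                case stop:
                  Y ↦ Y
                case err:
                  Y ↦ Y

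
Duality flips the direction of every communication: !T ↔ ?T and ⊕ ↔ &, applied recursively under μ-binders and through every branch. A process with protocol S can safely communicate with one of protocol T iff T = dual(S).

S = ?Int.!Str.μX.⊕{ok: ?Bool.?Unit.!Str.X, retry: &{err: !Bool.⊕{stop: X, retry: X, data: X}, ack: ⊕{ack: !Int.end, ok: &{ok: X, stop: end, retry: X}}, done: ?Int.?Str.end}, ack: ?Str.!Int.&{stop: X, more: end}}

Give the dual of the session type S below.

!Int.?Str.μX.&{ok: !Bool.!Unit.?Str.X, retry: ⊕{err: ?Bool.&{stop: X, retry: X, data: X}, ack: &{ack: ?Int.end, ok: ⊕{ok: X, stop: end, retry: X}}, done: !Int.!Str.end}, ack: !Str.?Int.⊕{stop: X, more: end}}

?Int ↦ !Int
  !Str ↦ ?Str
    μX ↦ μX  (rec unchanged)
      ⊕{ok,retry,ack} ↦ &{ok,retry,ack}  (select→offer)
        case ok:
          ?Bool ↦ !Bool
            ?Unit ↦ !Unit
              !Str ↦ ?Str
                X ↦ X
        case retry:
          &{err,ack,done} ↦ ⊕{err,ack,done}  (offer→select)
            case err:
              !Bool ↦ ?Bool
                ⊕{stop,retry,data} ↦ &{stop,retry,data}  (select→offer)
                  case stop:
                    X ↦ X
                  case retry:
                    X ↦ X
                  case data:
                    X ↦ X
            case ack:
              ⊕{ack,ok} ↦ &{ack,ok}  (select→offer)
                case ack:
                  !Int ↦ ?Int
                    end ↦ end
                case ok:
                  &{ok,stop,retry} ↦ ⊕{ok,stop,retry}  (offer→select)
                    case ok:
                      X ↦ X
                    case stop:
                      end ↦ end
                    case retry:
                      X ↦ X
            case done:
              ?Int ↦ !Int
                ?Str ↦ !Str
                  end ↦ end
        case ack:
          ?Str ↦ !Str
            !Int ↦ ?Int
              &{stop,more} ↦ ⊕{stop,more}  (offer→select)
                case stop:
                  X ↦ X
                case more:
                  end ↦ end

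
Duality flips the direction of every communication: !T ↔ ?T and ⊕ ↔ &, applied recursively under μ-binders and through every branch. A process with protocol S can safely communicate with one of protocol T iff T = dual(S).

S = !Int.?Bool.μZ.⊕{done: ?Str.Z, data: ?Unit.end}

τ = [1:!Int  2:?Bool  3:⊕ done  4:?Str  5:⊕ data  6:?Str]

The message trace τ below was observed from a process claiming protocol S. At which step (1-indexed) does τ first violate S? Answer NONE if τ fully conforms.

[1] !Int  ✓  state: ?Bool.μZ.…
[2] ?Bool  ✓  state: μZ.…
[3] ⊕ done  ✓  state: ?Str.μZ.…
[4] ?Str  ✓  state: μZ.…
[5] ⊕ data  ✓  state: ?Unit.end
[6] got ?Str, protocol expects ?Unit  ✗

6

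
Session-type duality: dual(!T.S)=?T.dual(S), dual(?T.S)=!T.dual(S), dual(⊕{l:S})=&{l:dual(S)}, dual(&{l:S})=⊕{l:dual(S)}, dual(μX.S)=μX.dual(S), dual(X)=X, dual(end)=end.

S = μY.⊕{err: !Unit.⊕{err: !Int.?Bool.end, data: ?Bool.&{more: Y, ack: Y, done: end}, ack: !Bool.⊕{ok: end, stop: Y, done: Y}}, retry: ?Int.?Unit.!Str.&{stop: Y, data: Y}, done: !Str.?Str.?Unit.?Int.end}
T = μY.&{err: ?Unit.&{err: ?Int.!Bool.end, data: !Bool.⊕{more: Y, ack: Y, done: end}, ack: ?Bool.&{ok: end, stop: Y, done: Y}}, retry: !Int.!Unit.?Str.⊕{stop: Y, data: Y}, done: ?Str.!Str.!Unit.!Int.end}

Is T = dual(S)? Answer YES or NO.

YES

μY | μY  ok (rec unchanged)
  ⊕{err,retry,done} | &{err,retry,done}  ok same labels
    case err:
      !Unit | ?Unit  ok
        ⊕{err,data,ack} | &{err,data,ack}  ok same labels
          case err:
            !Int | ?Int  ok
              ?Bool | !Bool  ok
                end | end  ok
          case data:
            ?Bool | !Bool  ok
              &{more,ack,done} | ⊕{more,ack,done}  ok same labels
                case more:
                  Y | Y  ok
                case ack:
                  Y | Y  ok
                case done:
                  end | end  ok
          case ack:
            !Bool | ?Bool  ok
              ⊕{ok,stop,done} | &{ok,stop,done}  ok same labels
                case ok:
                  end | end  ok
                case stop:
                  Y | Y  ok
                case done:
                  Y | Y  ok
    case retry:
      ?Int | !Int  ok
        ?Unit | !Unit  ok
          !Str | ?Str  ok
            &{stop,data} | ⊕{stop,data}  ok same labels
              case stop:
                Y | Y  ok
              case data:
                Y | Y  ok
    case done:
      !Str | ?Str  ok
        ?Str | !Str  ok
          ?Unit | !Unit  ok
            ?Int | !Int  ok
              end | end  ok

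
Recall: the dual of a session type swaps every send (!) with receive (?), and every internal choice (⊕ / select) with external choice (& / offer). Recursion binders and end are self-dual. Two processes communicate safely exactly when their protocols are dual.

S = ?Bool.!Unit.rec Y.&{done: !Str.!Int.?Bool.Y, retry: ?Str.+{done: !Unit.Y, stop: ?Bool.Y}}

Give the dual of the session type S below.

?Bool = !Bool
  !Unit = ?Unit
    rec Y = rec Y  (μ self-dual)
      &{done,retry} = +{done,retry}  (external→internal)
        [done]
          !Str = ?Str
            !Int = ?Int
              ?Bool = !Bool
                Y ↦ Y
        [retry]
          ?Str = !Str
            +{done,stop} = &{done,stop}  (select→offer)
              [done]
                !Unit = ?Unit
                  Y ↦ Y
              [stop]
                ?Bool = !Bool
                  Y ↦ Y

!Bool.?Unit.rec Y.+{done: ?Str.?Int.!Bool.Y, retry: !Str.&{done: ?Unit.Y, stop: !Bool.Y}}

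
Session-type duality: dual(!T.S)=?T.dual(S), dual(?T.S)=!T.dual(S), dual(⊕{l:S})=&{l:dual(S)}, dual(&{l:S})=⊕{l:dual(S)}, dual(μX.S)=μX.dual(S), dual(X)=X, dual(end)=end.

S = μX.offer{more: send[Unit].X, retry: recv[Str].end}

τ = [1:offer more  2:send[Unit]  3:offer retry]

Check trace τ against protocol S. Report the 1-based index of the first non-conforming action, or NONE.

NONE

[1] offer more  match  now at send[Unit].μX.…
[2] send[Unit]  match  now at μX.…
[3] offer retry  match  now at recv[Str].end
τ conforms to S (length 3)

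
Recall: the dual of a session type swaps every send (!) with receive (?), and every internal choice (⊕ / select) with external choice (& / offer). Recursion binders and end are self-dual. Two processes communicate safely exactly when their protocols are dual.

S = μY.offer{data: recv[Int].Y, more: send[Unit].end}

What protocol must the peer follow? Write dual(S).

μY ↦ μY  (rec unchanged)
  offer{data,more} ↦ select{data,more}  (&→⊕)
    case data:
      recv[Int] ↦ send[Int]
        Y ↦ Y
    case more:
      send[Unit] ↦ recv[Unit]
        end ↦ end

μY.select{data: send[Int].Y, more: recv[Unit].end}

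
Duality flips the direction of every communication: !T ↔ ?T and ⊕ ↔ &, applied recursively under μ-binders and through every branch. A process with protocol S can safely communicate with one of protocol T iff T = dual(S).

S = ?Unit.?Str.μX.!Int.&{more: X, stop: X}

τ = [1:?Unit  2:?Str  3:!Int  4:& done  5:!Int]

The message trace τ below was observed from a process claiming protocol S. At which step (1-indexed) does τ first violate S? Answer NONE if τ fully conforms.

@1 ?Unit  match  state: ?Str.μX.…
@2 ?Str  match  state: μX.…
@3 !Int  match  state: &{more: μX.…, stop: μX.…}
@4 got & done, protocol expects & more or & stop  ✗

4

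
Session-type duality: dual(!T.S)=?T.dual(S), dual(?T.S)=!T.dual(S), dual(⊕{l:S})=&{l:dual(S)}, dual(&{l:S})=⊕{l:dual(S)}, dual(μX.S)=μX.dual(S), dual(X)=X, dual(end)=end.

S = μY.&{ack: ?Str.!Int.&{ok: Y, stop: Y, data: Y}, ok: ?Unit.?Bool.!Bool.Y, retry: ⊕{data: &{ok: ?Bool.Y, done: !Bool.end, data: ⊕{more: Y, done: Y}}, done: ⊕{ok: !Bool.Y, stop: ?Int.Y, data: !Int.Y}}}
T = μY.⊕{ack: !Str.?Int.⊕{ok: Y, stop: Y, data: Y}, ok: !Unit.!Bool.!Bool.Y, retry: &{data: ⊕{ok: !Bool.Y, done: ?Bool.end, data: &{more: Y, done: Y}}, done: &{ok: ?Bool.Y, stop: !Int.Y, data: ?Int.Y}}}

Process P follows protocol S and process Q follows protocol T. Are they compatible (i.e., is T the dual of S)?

NO

μY | μY  match (binder kept)
  &{ack,ok,retry} | ⊕{ack,ok,retry}  match same labels
    [ack]
      ?Str | !Str  match
        !Int | ?Int  match
          &{ok,stop,data} | ⊕{ok,stop,data}  match same labels
            [ok]
              Y | Y  match
            [stop]
              Y | Y  match
            [data]
              Y | Y  match
    [ok]
      ?Unit | !Unit  match
        ?Bool | !Bool  match
          !Bool | !Bool  ✗ same direction on both sides — not dual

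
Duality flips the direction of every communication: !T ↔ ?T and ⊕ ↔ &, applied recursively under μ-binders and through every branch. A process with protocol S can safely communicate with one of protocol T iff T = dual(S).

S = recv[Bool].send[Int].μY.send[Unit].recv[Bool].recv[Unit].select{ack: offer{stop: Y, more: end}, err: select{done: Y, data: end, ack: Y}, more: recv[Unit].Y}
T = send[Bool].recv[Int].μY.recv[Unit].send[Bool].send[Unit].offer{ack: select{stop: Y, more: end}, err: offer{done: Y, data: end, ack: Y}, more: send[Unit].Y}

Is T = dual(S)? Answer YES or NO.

recv[Bool] ‖ send[Bool]  ✓
  send[Int] ‖ recv[Int]  ✓
    μY ‖ μY  ✓ (binder kept)
      send[Unit] ‖ recv[Unit]  ✓
        recv[Bool] ‖ send[Bool]  ✓
          recv[Unit] ‖ send[Unit]  ✓
            select{ack,err,more} ‖ offer{ack,err,more}  ✓ label sets agree
              • ack:
                offer{stop,more} ‖ select{stop,more}  ✓ label sets agree
                  • stop:
                    Y ‖ Y  ✓
                  • more:
                    end ‖ end  ✓
              • err:
                select{done,data,ack} ‖ offer{done,data,ack}  ✓ label sets agree
                  • done:
                    Y ‖ Y  ✓
                  • data:
                    end ‖ end  ✓
                  • ack:
                    Y ‖ Y  ✓
              • more:
                recv[Unit] ‖ send[Unit]  ✓
                  Y ‖ Y  ✓

YES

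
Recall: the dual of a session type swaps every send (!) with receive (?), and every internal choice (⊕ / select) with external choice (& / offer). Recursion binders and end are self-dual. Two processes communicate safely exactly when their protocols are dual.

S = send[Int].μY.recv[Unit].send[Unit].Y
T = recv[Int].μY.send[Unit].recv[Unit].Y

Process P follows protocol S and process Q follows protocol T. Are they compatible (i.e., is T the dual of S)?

YES

send[Int] vs recv[Int]  ok
  μY vs μY  ok (binder kept)
    recv[Unit] vs send[Unit]  ok
      send[Unit] vs recv[Unit]  ok
        Y vs Y  ok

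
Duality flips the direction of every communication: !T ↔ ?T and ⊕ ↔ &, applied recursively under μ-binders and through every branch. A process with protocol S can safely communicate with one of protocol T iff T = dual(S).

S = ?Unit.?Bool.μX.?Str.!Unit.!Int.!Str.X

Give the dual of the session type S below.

!Unit.!Bool.μX.!Str.?Unit.?Int.?Str.X

?Unit → !Unit
  ?Bool → !Bool
    μX → μX  (rec unchanged)
      ?Str → !Str
        !Unit → ?Unit
          !Int → ?Int
            !Str → ?Str
              X ↦ X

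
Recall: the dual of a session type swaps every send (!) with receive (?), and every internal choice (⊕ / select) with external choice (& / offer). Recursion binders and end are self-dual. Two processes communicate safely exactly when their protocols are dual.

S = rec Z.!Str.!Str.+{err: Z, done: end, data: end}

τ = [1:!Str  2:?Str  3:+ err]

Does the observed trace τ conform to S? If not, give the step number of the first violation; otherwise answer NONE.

2

@1 !Str  ✓  now at !Str.+{err: rec Z.…, done: end, data: end}
@2 got ?Str, protocol expects !Str  ✗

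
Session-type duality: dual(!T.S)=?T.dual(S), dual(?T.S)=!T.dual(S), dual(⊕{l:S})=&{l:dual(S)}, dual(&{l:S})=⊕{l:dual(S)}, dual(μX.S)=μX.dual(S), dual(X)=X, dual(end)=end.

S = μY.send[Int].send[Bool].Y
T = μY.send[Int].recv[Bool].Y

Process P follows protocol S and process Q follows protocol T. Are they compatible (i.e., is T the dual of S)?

μY | μY  ok (μ self-dual)
  send[Int] | send[Int]  ✗ same direction on both sides — not dual

NO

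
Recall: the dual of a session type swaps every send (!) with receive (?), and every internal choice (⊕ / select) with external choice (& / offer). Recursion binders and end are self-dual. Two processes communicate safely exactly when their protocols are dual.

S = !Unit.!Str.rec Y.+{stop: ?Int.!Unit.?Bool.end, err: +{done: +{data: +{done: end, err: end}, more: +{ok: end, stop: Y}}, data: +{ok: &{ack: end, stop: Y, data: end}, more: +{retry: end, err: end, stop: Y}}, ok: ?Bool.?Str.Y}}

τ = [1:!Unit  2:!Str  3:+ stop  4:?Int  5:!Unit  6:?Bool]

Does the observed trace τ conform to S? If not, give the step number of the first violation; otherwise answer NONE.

NONE

[1] !Unit  match  cont: !Str.rec Y.…
[2] !Str  match  cont: rec Y.…
[3] + stop  match  cont: ?Int.!Unit.?Bool.end
[4] ?Int  match  cont: !Unit.?Bool.end
[5] !Unit  match  cont: ?Bool.end
[6] ?Bool  match  cont: end
τ conforms to S (length 6)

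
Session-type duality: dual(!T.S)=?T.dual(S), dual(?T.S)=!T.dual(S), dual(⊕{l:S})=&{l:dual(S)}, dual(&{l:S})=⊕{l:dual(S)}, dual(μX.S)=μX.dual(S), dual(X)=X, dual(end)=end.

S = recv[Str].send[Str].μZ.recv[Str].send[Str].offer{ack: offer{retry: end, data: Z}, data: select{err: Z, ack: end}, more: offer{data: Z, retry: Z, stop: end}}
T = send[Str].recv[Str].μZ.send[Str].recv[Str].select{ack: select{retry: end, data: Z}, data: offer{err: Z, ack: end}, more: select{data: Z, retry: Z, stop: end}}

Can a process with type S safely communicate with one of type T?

recv[Str] vs send[Str]  match
  send[Str] vs recv[Str]  match
    μZ vs μZ  match (μ self-dual)
      recv[Str] vs send[Str]  match
        send[Str] vs recv[Str]  match
          offer{ack,data,more} vs select{ack,data,more}  match same labels
            • ack:
              offer{retry,data} vs select{retry,data}  match same labels
                • retry:
                  end vs end  match
                • data:
                  Z vs Z  match
            • data:
              select{err,ack} vs offer{err,ack}  match same labels
                • err:
                  Z vs Z  match
                • ack:
                  end vs end  match
            • more:
              offer{data,retry,stop} vs select{data,retry,stop}  match same labels
                • data:
                  Z vs Z  match
                • retry:
                  Z vs Z  match
                • stop:
                  end vs end  match

YES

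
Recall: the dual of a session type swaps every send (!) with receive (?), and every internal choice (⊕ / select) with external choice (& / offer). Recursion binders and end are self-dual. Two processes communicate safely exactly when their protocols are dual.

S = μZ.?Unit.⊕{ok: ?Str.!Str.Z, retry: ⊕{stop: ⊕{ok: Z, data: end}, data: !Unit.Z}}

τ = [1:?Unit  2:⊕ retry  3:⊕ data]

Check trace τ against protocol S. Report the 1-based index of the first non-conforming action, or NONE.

@1 ?Unit  match  state: ⊕{ok: ?Str.!Str.μZ.…, retry: ⊕{stop: ⊕{ok: μZ.…, data: end}, data: !Unit.μZ.…}}
@2 ⊕ retry  match  state: ⊕{stop: ⊕{ok: μZ.…, data: end}, data: !Unit.μZ.…}
@3 ⊕ data  match  state: !Unit.μZ.…
τ conforms to S (length 3)

NONE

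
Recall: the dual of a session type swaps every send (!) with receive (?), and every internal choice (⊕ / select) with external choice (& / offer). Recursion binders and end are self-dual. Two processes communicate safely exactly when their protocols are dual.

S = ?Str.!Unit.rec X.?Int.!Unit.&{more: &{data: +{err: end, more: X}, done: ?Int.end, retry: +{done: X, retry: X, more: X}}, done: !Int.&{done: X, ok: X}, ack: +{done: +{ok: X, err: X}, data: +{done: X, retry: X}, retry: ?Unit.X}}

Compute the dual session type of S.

!Str.?Unit.rec X.!Int.?Unit.+{more: +{data: &{err: end, more: X}, done: !Int.end, retry: &{done: X, retry: X, more: X}}, done: ?Int.+{done: X, ok: X}, ack: &{done: &{ok: X, err: X}, data: &{done: X, retry: X}, retry: !Unit.X}}

?Str ↦ !Str
  !Unit ↦ ?Unit
    rec X ↦ rec X  (μ self-dual)
      ?Int ↦ !Int
        !Unit ↦ ?Unit
          &{more,done,ack} ↦ +{more,done,ack}  (external→internal)
            case more:
              &{data,done,retry} ↦ +{data,done,retry}  (external→internal)
                case data:
                  +{err,more} ↦ &{err,more}  (select→offer)
                    case err:
                      end ↦ end
                    case more:
                      X ↦ X
                case done:
                  ?Int ↦ !Int
                    end ↦ end
                case retry:
                  +{done,retry,more} ↦ &{done,retry,more}  (select→offer)
                    case done:
                      X ↦ X
                    case retry:
                      X ↦ X
                    case more:
                      X ↦ X
            case done:
              !Int ↦ ?Int
                &{done,ok} ↦ +{done,ok}  (external→internal)
                  case done:
                    X ↦ X
                  case ok:
                    X ↦ X
            case ack:
              +{done,data,retry} ↦ &{done,data,retry}  (select→offer)
                case done:
                  +{ok,err} ↦ &{ok,err}  (select→offer)
                    case ok:
                      X ↦ X
                    case err:
                      X ↦ X
                case data:
                  +{done,retry} ↦ &{done,retry}  (select→offer)
                    case done:
                      X ↦ X
                    case retry:
                      X ↦ X
                case retry:
                  ?Unit ↦ !Unit
                    X ↦ X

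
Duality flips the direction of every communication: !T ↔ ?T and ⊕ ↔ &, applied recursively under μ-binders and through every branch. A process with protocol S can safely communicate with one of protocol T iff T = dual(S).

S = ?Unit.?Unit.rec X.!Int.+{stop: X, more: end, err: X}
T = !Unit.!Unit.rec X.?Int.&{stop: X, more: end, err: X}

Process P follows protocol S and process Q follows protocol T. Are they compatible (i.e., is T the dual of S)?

YES

?Unit | !Unit  match
  ?Unit | !Unit  match
    rec X | rec X  match (rec unchanged)
      !Int | ?Int  match
        +{stop,more,err} | &{stop,more,err}  match labels match
          case stop:
            X | X  match
          case more:
            end | end  match
          case err:
            X | X  match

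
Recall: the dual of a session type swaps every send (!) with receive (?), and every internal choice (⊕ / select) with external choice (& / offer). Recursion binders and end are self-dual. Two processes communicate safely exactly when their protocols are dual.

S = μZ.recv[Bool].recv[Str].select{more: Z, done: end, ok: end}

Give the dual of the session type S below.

μZ = μZ  (μ self-dual)
  recv[Bool] = send[Bool]
    recv[Str] = send[Str]
      select{more,done,ok} = offer{more,done,ok}  (⊕→&)
        • more:
          dual(Z) = Z
        • done:
          dual(end) = end
        • ok:
          dual(end) = end

μZ.send[Bool].send[Str].offer{more: Z, done: end, ok: end}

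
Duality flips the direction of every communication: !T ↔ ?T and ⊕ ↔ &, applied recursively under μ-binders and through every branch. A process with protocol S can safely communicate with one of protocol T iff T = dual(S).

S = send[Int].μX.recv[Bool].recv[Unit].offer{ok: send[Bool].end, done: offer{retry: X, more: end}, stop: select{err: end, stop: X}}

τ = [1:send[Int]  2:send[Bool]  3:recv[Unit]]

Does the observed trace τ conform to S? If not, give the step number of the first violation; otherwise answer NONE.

[1] send[Int]  match  now at μX.…
[2] got send[Bool], protocol expects recv[Bool]  ✗

2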